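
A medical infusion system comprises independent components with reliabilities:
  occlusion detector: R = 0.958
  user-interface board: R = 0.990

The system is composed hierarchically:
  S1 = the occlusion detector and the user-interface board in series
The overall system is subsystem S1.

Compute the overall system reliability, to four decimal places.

0.9484

Series (occlusion detector and user-interface board): 0.958000 × 0.990000 = 0.9484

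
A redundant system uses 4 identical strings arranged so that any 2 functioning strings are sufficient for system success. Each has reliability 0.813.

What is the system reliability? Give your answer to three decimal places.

0.978

R = Σ_{i=2}^{4} C(4,i) p^i (1−p)^{4−i} with p = 0.813
C(4,2)·0.813^2·0.187^2 = 0.13868
C(4,3)·0.813^3·0.187^1 = 0.40195
C(4,4)·0.813^4·0.187^0 = 0.43688
Sum = 0.978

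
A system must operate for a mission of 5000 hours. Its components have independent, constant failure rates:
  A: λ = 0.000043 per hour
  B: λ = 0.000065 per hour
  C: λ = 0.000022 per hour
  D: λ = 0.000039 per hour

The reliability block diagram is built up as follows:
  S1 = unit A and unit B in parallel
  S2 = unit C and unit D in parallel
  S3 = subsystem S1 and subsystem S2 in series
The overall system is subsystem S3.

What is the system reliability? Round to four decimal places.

R(A) = exp(−0.000043 × 5000) = 0.806541
R(B) = exp(−0.000065 × 5000) = 0.722527
R(C) = exp(−0.000022 × 5000) = 0.895834
R(D) = exp(−0.000039 × 5000) = 0.822835
Parallel (A and B): 1 − (1 − 0.806541)(1 − 0.722527) = 0.946320
Parallel (C and D): 1 − (1 − 0.895834)(1 − 0.822835) = 0.981545
Series ([0.946320] and [0.981545]): 0.946320 × 0.981545 = 0.9289

0.9289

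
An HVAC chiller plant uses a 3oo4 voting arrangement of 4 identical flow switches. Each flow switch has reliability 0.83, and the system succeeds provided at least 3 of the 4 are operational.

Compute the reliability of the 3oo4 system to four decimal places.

0.8634

R = Σ_{i=3}^{4} C(4,i) p^i (1−p)^{4−i} with p = 0.83
C(4,3)·0.83^3·0.17^1 = 0.388815
C(4,4)·0.83^4·0.17^0 = 0.474583
Sum = 0.8634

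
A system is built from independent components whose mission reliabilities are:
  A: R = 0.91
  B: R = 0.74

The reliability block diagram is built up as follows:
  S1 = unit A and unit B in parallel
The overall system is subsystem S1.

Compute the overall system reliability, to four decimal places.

Parallel (A and B): 1 − (1 − 0.910000)(1 − 0.740000) = 0.9766

0.9766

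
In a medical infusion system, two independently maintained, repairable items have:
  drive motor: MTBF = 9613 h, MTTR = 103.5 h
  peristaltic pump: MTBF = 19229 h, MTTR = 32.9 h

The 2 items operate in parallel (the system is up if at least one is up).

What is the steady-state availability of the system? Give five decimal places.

A(drive motor) = MTBF/(MTBF+MTTR) = 9613/(9613+103.5) = 0.989348
A(peristaltic pump) = MTBF/(MTBF+MTTR) = 19229/(19229+32.9) = 0.998292
Parallel availability: 1 − (1 − 0.989348)(1 − 0.998292) = 0.99998

0.99998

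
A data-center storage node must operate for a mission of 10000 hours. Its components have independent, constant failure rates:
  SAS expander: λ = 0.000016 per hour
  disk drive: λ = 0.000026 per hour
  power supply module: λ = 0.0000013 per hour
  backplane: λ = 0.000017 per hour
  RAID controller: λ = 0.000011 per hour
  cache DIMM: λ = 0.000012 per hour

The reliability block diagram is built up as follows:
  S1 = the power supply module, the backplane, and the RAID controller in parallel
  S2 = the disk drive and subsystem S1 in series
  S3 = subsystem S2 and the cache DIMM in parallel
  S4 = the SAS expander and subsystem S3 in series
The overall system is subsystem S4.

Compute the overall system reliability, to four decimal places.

R(SAS expander) = exp(−0.000016 × 10000) = 0.852144
R(disk drive) = exp(−0.000026 × 10000) = 0.771052
R(power supply module) = exp(−0.0000013 × 10000) = 0.987084
R(backplane) = exp(−0.000017 × 10000) = 0.843665
R(RAID controller) = exp(−0.000011 × 10000) = 0.895834
R(cache DIMM) = exp(−0.000012 × 10000) = 0.886920
Parallel (power supply module, backplane, and RAID controller): 1 − (1 − 0.987084)(1 − 0.843665)(1 − 0.895834) = 0.999790
Series (disk drive and [0.999790]): 0.771052 × 0.999790 = 0.770890
Parallel ([0.770890] and cache DIMM): 1 − (1 − 0.770890)(1 − 0.886920) = 0.974092
Series (SAS expander and [0.974092]): 0.852144 × 0.974092 = 0.8301

0.8301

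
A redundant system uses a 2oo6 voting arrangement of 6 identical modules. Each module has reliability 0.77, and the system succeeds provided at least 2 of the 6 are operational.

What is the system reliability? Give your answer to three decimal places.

0.997

R = Σ_{i=2}^{6} C(6,i) p^i (1−p)^{6−i} with p = 0.77
C(6,2)·0.77^2·0.23^4 = 0.02489
C(6,3)·0.77^3·0.23^3 = 0.11109
C(6,4)·0.77^4·0.23^2 = 0.27894
C(6,5)·0.77^5·0.23^1 = 0.37354
C(6,6)·0.77^6·0.23^0 = 0.20842
Sum = 0.997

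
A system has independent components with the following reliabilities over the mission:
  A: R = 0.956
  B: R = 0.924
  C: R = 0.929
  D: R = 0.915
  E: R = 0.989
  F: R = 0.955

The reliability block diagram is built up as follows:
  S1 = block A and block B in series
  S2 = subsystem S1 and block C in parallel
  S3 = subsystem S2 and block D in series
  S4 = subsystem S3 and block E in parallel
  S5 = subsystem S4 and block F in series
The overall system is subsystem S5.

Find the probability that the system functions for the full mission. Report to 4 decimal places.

Series (A and B): 0.956000 × 0.924000 = 0.883344
Parallel ([0.883344] and C): 1 − (1 − 0.883344)(1 − 0.929000) = 0.991717
Series ([0.991717] and D): 0.991717 × 0.915000 = 0.907421
Parallel ([0.907421] and E): 1 − (1 − 0.907421)(1 − 0.989000) = 0.998982
Series ([0.998982] and F): 0.998982 × 0.955000 = 0.9540

0.9540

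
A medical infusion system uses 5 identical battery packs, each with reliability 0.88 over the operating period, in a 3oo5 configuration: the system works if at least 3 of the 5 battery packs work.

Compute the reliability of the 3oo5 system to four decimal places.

0.9857

R = Σ_{i=3}^{5} C(5,i) p^i (1−p)^{5−i} with p = 0.88
C(5,3)·0.88^3·0.12^2 = 0.098132
C(5,4)·0.88^4·0.12^1 = 0.359817
C(5,5)·0.88^5·0.12^0 = 0.527732
Sum = 0.9857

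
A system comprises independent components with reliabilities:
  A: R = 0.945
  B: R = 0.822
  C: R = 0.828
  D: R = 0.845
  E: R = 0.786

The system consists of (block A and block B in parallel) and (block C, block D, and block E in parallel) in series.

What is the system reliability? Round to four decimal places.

Parallel (A and B): 1 − (1 − 0.945000)(1 − 0.822000) = 0.990210
Parallel (C, D, and E): 1 − (1 − 0.828000)(1 − 0.845000)(1 − 0.786000) = 0.994295
Series ([0.990210] and [0.994295]): 0.990210 × 0.994295 = 0.9846

0.9846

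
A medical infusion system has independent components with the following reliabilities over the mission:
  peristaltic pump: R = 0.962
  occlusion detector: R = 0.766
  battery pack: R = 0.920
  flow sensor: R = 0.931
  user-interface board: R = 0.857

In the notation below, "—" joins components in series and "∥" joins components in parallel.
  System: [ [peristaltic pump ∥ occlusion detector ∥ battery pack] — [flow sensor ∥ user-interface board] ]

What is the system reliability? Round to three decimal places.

0.989

Parallel (peristaltic pump, occlusion detector, and battery pack): 1 − (1 − 0.96200)(1 − 0.76600)(1 − 0.92000) = 0.99929
Parallel (flow sensor and user-interface board): 1 − (1 − 0.93100)(1 − 0.85700) = 0.99013
Series ([0.99929] and [0.99013]): 0.99929 × 0.99013 = 0.989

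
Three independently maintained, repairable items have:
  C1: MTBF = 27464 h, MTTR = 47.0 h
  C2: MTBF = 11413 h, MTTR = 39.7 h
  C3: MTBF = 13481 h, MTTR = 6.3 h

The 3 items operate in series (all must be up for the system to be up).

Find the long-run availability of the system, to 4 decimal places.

0.9944

A(C1) = MTBF/(MTBF+MTTR) = 27464/(27464+47.0) = 0.998292
A(C2) = MTBF/(MTBF+MTTR) = 11413/(11413+39.7) = 0.996534
A(C3) = MTBF/(MTBF+MTTR) = 13481/(13481+6.3) = 0.999533
Series availability: 0.998292 × 0.996534 × 0.999533 = 0.9944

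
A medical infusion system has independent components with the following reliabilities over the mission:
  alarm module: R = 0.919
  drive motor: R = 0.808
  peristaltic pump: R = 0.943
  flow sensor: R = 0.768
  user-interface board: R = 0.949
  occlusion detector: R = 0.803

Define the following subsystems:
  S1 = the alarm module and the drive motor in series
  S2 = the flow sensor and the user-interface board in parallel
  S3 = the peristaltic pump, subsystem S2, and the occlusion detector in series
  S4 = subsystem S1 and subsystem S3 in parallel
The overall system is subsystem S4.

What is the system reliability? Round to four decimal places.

Series (alarm module and drive motor): 0.919000 × 0.808000 = 0.742552
Parallel (flow sensor and user-interface board): 1 − (1 − 0.768000)(1 − 0.949000) = 0.988168
Series (peristaltic pump, [0.988168], and occlusion detector): 0.943000 × 0.988168 × 0.803000 = 0.748269
Parallel ([0.742552] and [0.748269]): 1 − (1 − 0.742552)(1 − 0.748269) = 0.9352

0.9352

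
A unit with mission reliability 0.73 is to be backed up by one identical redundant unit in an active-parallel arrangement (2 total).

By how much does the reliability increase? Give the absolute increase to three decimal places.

0.197

R_before = 0.73
R_after = 1 − (1 − 0.73)^2 = 0.927
ΔR = 0.927 − 0.73 = 0.197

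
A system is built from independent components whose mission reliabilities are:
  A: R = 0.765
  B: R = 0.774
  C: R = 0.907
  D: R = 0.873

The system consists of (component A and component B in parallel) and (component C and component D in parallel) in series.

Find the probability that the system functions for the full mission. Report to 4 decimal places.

0.9357

Parallel (A and B): 1 − (1 − 0.765000)(1 − 0.774000) = 0.946890
Parallel (C and D): 1 − (1 − 0.907000)(1 − 0.873000) = 0.988189
Series ([0.946890] and [0.988189]): 0.946890 × 0.988189 = 0.9357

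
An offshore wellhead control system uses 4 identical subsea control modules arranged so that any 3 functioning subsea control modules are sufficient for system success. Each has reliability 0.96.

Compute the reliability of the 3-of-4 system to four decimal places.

R = Σ_{i=3}^{4} C(4,i) p^i (1−p)^{4−i} with p = 0.96
C(4,3)·0.96^3·0.04^1 = 0.141558
C(4,4)·0.96^4·0.04^0 = 0.849347
Sum = 0.9909

0.9909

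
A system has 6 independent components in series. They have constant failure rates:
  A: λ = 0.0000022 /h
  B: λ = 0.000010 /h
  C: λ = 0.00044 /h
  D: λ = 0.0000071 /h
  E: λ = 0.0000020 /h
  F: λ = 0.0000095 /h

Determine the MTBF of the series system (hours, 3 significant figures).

2120

Series of exponential components: λ_sys = Σ λ_i
λ_sys = 0.0000022 + 0.000010 + 0.00044 + 0.0000071 + 0.0000020 + 0.0000095 = 4.7080e-04 /h
MTBF = 1 / λ_sys = 2120 h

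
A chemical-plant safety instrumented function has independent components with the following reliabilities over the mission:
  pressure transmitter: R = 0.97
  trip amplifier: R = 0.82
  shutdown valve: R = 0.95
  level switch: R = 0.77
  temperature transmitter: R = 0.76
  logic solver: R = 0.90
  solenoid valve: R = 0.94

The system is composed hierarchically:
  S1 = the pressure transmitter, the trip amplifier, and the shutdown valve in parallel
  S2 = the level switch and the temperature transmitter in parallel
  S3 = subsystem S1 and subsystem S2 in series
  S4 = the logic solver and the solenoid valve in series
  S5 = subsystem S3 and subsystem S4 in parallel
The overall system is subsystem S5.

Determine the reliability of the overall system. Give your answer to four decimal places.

0.9915

Parallel (pressure transmitter, trip amplifier, and shutdown valve): 1 − (1 − 0.970000)(1 − 0.820000)(1 − 0.950000) = 0.999730
Parallel (level switch and temperature transmitter): 1 − (1 − 0.770000)(1 − 0.760000) = 0.944800
Series ([0.999730] and [0.944800]): 0.999730 × 0.944800 = 0.944545
Series (logic solver and solenoid valve): 0.900000 × 0.940000 = 0.846000
Parallel ([0.944545] and [0.846000]): 1 − (1 − 0.944545)(1 − 0.846000) = 0.9915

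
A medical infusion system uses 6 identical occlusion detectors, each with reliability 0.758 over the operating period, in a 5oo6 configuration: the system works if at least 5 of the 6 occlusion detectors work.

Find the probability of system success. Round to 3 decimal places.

R = Σ_{i=5}^{6} C(6,i) p^i (1−p)^{6−i} with p = 0.758
C(6,5)·0.758^5·0.242^1 = 0.36334
C(6,6)·0.758^6·0.242^0 = 0.18968
Sum = 0.553

0.553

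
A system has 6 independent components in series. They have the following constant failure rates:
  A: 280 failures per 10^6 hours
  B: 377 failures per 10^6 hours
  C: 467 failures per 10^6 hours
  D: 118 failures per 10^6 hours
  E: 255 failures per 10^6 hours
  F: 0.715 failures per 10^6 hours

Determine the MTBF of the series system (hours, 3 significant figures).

668

Series of exponential components: λ_sys = Σ λ_i
λ_sys = 0.000280 + 0.000377 + 0.000467 + 0.000118 + 0.000255 + 0.000000715 = 1.4977e-03 /h
MTBF = 1 / λ_sys = 668 h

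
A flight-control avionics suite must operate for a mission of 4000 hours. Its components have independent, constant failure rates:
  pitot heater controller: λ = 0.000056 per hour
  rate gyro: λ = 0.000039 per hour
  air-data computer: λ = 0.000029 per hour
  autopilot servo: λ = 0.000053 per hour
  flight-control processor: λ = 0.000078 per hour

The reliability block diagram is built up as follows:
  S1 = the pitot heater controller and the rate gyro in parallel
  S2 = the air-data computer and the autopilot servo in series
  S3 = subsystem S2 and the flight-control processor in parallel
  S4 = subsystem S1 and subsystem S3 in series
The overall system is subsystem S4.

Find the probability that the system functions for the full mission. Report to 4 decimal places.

0.8982

R(pitot heater controller) = exp(−0.000056 × 4000) = 0.799315
R(rate gyro) = exp(−0.000039 × 4000) = 0.855559
R(air-data computer) = exp(−0.000029 × 4000) = 0.890475
R(autopilot servo) = exp(−0.000053 × 4000) = 0.808965
R(flight-control processor) = exp(−0.000078 × 4000) = 0.731982
Parallel (pitot heater controller and rate gyro): 1 − (1 − 0.799315)(1 − 0.855559) = 0.971013
Series (air-data computer and autopilot servo): 0.890475 × 0.808965 = 0.720363
Parallel ([0.720363] and flight-control processor): 1 − (1 − 0.720363)(1 − 0.731982) = 0.925052
Series ([0.971013] and [0.925052]): 0.971013 × 0.925052 = 0.8982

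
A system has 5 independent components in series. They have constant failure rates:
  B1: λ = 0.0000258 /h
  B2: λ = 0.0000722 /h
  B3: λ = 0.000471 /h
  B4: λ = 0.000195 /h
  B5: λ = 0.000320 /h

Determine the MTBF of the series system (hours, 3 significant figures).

Series of exponential components: λ_sys = Σ λ_i
λ_sys = 0.0000258 + 0.0000722 + 0.000471 + 0.000195 + 0.000320 = 1.0840e-03 /h
MTBF = 1 / λ_sys = 923 h

923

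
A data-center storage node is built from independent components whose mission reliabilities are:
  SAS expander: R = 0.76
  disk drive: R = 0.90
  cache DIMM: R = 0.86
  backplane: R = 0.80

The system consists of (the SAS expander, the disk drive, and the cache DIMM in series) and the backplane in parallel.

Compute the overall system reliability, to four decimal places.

0.9176

Series (SAS expander, disk drive, and cache DIMM): 0.760000 × 0.900000 × 0.860000 = 0.588240
Parallel ([0.588240] and backplane): 1 − (1 − 0.588240)(1 − 0.800000) = 0.9176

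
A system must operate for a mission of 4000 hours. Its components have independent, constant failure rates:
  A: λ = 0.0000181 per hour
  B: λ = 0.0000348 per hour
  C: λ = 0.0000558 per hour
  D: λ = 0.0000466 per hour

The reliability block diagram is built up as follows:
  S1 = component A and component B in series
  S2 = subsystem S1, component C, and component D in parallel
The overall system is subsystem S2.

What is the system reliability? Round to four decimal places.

R(A) = exp(−0.0000181 × 4000) = 0.930159
R(B) = exp(−0.0000348 × 4000) = 0.870054
R(C) = exp(−0.0000558 × 4000) = 0.799955
R(D) = exp(−0.0000466 × 4000) = 0.829942
Series (A and B): 0.930159 × 0.870054 = 0.809289
Parallel ([0.809289], C, and D): 1 − (1 − 0.809289)(1 − 0.799955)(1 − 0.829942) = 0.9935

0.9935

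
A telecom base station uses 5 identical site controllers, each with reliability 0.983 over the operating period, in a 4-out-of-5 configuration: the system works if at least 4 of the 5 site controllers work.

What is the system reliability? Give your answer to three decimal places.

R = Σ_{i=4}^{5} C(5,i) p^i (1−p)^{5−i} with p = 0.983
C(5,4)·0.983^4·0.017^1 = 0.07937
C(5,5)·0.983^5·0.017^0 = 0.91784
Sum = 0.997

0.997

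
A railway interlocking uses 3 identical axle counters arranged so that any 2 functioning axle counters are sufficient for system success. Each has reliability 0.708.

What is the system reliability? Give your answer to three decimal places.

0.794

R = Σ_{i=2}^{3} C(3,i) p^i (1−p)^{3−i} with p = 0.708
C(3,2)·0.708^2·0.292^1 = 0.43911
C(3,3)·0.708^3·0.292^0 = 0.35489
Sum = 0.794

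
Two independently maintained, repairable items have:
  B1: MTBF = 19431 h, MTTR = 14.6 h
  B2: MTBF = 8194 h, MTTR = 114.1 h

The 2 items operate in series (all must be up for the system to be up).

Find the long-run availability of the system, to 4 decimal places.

0.9855

A(B1) = MTBF/(MTBF+MTTR) = 19431/(19431+14.6) = 0.999249
A(B2) = MTBF/(MTBF+MTTR) = 8194/(8194+114.1) = 0.986266
Series availability: 0.999249 × 0.986266 = 0.9855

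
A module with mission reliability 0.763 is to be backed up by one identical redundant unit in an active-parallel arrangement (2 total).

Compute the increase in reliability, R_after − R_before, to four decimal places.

R_before = 0.763
R_after = 1 − (1 − 0.763)^2 = 0.9438
ΔR = 0.9438 − 0.763 = 0.1808

0.1808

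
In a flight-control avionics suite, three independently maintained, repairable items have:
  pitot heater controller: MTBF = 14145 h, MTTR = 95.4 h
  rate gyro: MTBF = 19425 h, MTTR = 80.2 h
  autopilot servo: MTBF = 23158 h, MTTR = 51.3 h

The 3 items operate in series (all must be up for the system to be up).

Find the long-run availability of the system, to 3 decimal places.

A(pitot heater controller) = MTBF/(MTBF+MTTR) = 14145/(14145+95.4) = 0.993301
A(rate gyro) = MTBF/(MTBF+MTTR) = 19425/(19425+80.2) = 0.995888
A(autopilot servo) = MTBF/(MTBF+MTTR) = 23158/(23158+51.3) = 0.997790
Series availability: 0.993301 × 0.995888 × 0.997790 = 0.987

0.987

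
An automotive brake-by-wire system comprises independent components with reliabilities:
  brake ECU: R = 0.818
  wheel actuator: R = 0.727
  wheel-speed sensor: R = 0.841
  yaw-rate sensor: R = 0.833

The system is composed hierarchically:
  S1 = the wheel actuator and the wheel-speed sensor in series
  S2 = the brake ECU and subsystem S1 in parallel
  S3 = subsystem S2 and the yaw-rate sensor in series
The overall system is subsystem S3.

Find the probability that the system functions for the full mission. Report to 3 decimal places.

Series (wheel actuator and wheel-speed sensor): 0.72700 × 0.84100 = 0.61141
Parallel (brake ECU and [0.61141]): 1 − (1 − 0.81800)(1 − 0.61141) = 0.92928
Series ([0.92928] and yaw-rate sensor): 0.92928 × 0.83300 = 0.774

0.774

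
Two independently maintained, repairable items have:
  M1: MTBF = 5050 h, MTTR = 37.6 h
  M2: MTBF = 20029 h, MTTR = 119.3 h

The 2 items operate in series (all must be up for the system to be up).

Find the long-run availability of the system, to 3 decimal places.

0.987

A(M1) = MTBF/(MTBF+MTTR) = 5050/(5050+37.6) = 0.992609
A(M2) = MTBF/(MTBF+MTTR) = 20029/(20029+119.3) = 0.994079
Series availability: 0.992609 × 0.994079 = 0.987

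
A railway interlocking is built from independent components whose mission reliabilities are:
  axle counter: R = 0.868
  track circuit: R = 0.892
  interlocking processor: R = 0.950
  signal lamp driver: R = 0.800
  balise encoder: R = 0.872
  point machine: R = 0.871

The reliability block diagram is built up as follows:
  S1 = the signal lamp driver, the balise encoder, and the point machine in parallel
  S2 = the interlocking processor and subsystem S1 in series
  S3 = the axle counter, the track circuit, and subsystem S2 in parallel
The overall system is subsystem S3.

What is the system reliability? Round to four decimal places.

0.9992

Parallel (signal lamp driver, balise encoder, and point machine): 1 − (1 − 0.800000)(1 − 0.872000)(1 − 0.871000) = 0.996698
Series (interlocking processor and [0.996698]): 0.950000 × 0.996698 = 0.946863
Parallel (axle counter, track circuit, and [0.946863]): 1 − (1 − 0.868000)(1 − 0.892000)(1 − 0.946863) = 0.9992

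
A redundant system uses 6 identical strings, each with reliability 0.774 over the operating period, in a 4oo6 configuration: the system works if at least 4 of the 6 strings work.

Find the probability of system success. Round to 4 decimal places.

R = Σ_{i=4}^{6} C(6,i) p^i (1−p)^{6−i} with p = 0.774
C(6,4)·0.774^4·0.226^2 = 0.274962
C(6,5)·0.774^5·0.226^1 = 0.376673
C(6,6)·0.774^6·0.226^0 = 0.215004
Sum = 0.8666

0.8666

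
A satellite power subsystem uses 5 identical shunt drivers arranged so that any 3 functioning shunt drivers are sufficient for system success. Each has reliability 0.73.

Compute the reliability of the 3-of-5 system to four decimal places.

0.8743

R = Σ_{i=3}^{5} C(5,i) p^i (1−p)^{5−i} with p = 0.73
C(5,3)·0.73^3·0.27^2 = 0.283593
C(5,4)·0.73^4·0.27^1 = 0.383376
C(5,5)·0.73^5·0.27^0 = 0.207307
Sum = 0.8743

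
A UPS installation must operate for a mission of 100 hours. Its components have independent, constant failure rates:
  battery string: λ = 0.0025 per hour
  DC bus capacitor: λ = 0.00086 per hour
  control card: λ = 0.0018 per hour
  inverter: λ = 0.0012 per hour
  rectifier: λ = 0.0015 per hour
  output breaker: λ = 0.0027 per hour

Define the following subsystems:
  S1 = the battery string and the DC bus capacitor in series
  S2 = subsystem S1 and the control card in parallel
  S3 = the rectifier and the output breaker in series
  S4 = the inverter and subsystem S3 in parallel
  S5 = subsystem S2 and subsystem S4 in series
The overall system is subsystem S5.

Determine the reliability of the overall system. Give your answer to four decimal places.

0.9160

R(battery string) = exp(−0.0025 × 100) = 0.778801
R(DC bus capacitor) = exp(−0.00086 × 100) = 0.917594
R(control card) = exp(−0.0018 × 100) = 0.835270
R(inverter) = exp(−0.0012 × 100) = 0.886920
R(rectifier) = exp(−0.0015 × 100) = 0.860708
R(output breaker) = exp(−0.0027 × 100) = 0.763379
Series (battery string and DC bus capacitor): 0.778801 × 0.917594 = 0.714623
Parallel ([0.714623] and control card): 1 − (1 − 0.714623)(1 − 0.835270) = 0.952990
Series (rectifier and output breaker): 0.860708 × 0.763379 = 0.657046
Parallel (inverter and [0.657046]): 1 − (1 − 0.886920)(1 − 0.657046) = 0.961219
Series ([0.952990] and [0.961219]): 0.952990 × 0.961219 = 0.9160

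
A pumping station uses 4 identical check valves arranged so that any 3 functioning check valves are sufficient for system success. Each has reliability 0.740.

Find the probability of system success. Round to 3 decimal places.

R = Σ_{i=3}^{4} C(4,i) p^i (1−p)^{4−i} with p = 0.740
C(4,3)·0.740^3·0.260^1 = 0.42143
C(4,4)·0.740^4·0.260^0 = 0.29987
Sum = 0.721

0.721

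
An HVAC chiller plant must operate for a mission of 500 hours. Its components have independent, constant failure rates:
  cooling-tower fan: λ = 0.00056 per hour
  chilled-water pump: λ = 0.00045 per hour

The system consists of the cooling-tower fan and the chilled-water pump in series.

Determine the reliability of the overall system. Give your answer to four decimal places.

R(cooling-tower fan) = exp(−0.00056 × 500) = 0.755784
R(chilled-water pump) = exp(−0.00045 × 500) = 0.798516
Series (cooling-tower fan and chilled-water pump): 0.755784 × 0.798516 = 0.6035

0.6035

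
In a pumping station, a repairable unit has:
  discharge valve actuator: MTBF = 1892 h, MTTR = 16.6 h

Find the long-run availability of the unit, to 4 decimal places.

A(discharge valve actuator) = MTBF/(MTBF+MTTR) = 1892/(1892+16.6) = 0.9913

0.9913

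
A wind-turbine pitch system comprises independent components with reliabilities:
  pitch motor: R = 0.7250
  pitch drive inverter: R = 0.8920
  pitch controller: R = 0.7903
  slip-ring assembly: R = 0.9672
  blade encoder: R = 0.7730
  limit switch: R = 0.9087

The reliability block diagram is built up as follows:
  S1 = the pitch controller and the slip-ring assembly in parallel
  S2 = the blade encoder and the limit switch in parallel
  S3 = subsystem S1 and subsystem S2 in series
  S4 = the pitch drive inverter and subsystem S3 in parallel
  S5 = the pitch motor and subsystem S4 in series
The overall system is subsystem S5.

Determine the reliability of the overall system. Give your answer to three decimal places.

0.723

Parallel (pitch controller and slip-ring assembly): 1 − (1 − 0.79030)(1 − 0.96720) = 0.99312
Parallel (blade encoder and limit switch): 1 − (1 − 0.77300)(1 − 0.90870) = 0.97927
Series ([0.99312] and [0.97927]): 0.99312 × 0.97927 = 0.97253
Parallel (pitch drive inverter and [0.97253]): 1 − (1 − 0.89200)(1 − 0.97253) = 0.99703
Series (pitch motor and [0.99703]): 0.72500 × 0.99703 = 0.723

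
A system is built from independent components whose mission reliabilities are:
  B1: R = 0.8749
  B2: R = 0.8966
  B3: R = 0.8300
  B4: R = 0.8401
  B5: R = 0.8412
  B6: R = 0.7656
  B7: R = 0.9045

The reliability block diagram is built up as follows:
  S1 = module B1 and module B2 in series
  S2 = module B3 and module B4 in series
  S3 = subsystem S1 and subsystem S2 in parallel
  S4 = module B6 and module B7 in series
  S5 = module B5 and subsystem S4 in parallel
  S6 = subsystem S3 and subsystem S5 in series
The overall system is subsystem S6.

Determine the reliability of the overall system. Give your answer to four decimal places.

Series (B1 and B2): 0.874900 × 0.896600 = 0.784435
Series (B3 and B4): 0.830000 × 0.840100 = 0.697283
Parallel ([0.784435] and [0.697283]): 1 − (1 − 0.784435)(1 − 0.697283) = 0.934745
Series (B6 and B7): 0.765600 × 0.904500 = 0.692485
Parallel (B5 and [0.692485]): 1 − (1 − 0.841200)(1 − 0.692485) = 0.951167
Series ([0.934745] and [0.951167]): 0.934745 × 0.951167 = 0.8891

0.8891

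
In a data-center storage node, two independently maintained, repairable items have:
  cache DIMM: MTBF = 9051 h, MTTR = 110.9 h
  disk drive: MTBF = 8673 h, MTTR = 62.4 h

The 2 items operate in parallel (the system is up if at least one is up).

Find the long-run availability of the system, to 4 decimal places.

A(cache DIMM) = MTBF/(MTBF+MTTR) = 9051/(9051+110.9) = 0.987896
A(disk drive) = MTBF/(MTBF+MTTR) = 8673/(8673+62.4) = 0.992857
Parallel availability: 1 − (1 − 0.987896)(1 − 0.992857) = 0.9999

0.9999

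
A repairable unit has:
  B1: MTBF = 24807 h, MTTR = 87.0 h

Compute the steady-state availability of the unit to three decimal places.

0.997

A(B1) = MTBF/(MTBF+MTTR) = 24807/(24807+87.0) = 0.997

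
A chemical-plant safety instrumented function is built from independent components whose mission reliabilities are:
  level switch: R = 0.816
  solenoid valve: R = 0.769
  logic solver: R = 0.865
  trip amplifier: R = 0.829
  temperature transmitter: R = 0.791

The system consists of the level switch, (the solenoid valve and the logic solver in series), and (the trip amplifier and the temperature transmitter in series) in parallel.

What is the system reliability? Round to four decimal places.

Series (solenoid valve and logic solver): 0.769000 × 0.865000 = 0.665185
Series (trip amplifier and temperature transmitter): 0.829000 × 0.791000 = 0.655739
Parallel (level switch, [0.665185], and [0.655739]): 1 − (1 − 0.816000)(1 − 0.665185)(1 − 0.655739) = 0.9788

0.9788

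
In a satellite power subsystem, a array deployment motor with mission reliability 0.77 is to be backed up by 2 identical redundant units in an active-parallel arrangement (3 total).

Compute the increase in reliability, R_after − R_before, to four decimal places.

R_before = 0.77
R_after = 1 − (1 − 0.77)^3 = 0.9878
ΔR = 0.9878 − 0.77 = 0.2178

0.2178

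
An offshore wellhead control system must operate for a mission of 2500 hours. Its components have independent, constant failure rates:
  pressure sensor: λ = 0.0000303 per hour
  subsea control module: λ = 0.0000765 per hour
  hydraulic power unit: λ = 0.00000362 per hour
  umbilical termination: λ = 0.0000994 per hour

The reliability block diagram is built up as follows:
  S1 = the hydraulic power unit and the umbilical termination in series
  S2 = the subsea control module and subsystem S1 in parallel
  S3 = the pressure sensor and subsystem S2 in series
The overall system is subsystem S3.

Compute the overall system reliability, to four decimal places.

0.8904

R(pressure sensor) = exp(−0.0000303 × 2500) = 0.927048
R(subsea control module) = exp(−0.0000765 × 2500) = 0.825926
R(hydraulic power unit) = exp(−0.00000362 × 2500) = 0.990991
R(umbilical termination) = exp(−0.0000994 × 2500) = 0.779970
Series (hydraulic power unit and umbilical termination): 0.990991 × 0.779970 = 0.772943
Parallel (subsea control module and [0.772943]): 1 − (1 − 0.825926)(1 − 0.772943) = 0.960475
Series (pressure sensor and [0.960475]): 0.927048 × 0.960475 = 0.8904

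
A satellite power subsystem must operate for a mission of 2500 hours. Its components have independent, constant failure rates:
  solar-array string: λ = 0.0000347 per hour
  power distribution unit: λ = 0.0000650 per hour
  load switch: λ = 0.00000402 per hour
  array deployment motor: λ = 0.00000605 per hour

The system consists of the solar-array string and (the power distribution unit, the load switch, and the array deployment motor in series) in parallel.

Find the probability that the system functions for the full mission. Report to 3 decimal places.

0.986

R(solar-array string) = exp(−0.0000347 × 2500) = 0.91691
R(power distribution unit) = exp(−0.0000650 × 2500) = 0.85002
R(load switch) = exp(−0.00000402 × 2500) = 0.99000
R(array deployment motor) = exp(−0.00000605 × 2500) = 0.98499
Series (power distribution unit, load switch, and array deployment motor): 0.85002 × 0.99000 × 0.98499 = 0.82889
Parallel (solar-array string and [0.82889]): 1 − (1 − 0.91691)(1 − 0.82889) = 0.986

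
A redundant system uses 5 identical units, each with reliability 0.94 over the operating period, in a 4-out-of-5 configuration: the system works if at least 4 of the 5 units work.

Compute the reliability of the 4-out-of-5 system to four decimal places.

0.9681

R = Σ_{i=4}^{5} C(5,i) p^i (1−p)^{5−i} with p = 0.94
C(5,4)·0.94^4·0.06^1 = 0.234225
C(5,5)·0.94^5·0.06^0 = 0.733904
Sum = 0.9681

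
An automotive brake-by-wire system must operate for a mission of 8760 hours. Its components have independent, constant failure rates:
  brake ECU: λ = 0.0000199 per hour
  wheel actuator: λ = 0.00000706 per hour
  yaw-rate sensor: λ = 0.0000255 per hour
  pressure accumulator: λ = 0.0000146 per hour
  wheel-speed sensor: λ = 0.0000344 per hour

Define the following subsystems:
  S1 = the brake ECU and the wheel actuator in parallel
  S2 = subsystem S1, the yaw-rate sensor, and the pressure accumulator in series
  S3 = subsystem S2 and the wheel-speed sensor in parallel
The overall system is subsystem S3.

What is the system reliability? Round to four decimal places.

R(brake ECU) = exp(−0.0000199 × 8760) = 0.840025
R(wheel actuator) = exp(−0.00000706 × 8760) = 0.940028
R(yaw-rate sensor) = exp(−0.0000255 × 8760) = 0.799811
R(pressure accumulator) = exp(−0.0000146 × 8760) = 0.879945
R(wheel-speed sensor) = exp(−0.0000344 × 8760) = 0.739823
Parallel (brake ECU and wheel actuator): 1 − (1 − 0.840025)(1 − 0.940028) = 0.990406
Series ([0.990406], yaw-rate sensor, and pressure accumulator): 0.990406 × 0.799811 × 0.879945 = 0.697038
Parallel ([0.697038] and wheel-speed sensor): 1 − (1 − 0.697038)(1 − 0.739823) = 0.9212

0.9212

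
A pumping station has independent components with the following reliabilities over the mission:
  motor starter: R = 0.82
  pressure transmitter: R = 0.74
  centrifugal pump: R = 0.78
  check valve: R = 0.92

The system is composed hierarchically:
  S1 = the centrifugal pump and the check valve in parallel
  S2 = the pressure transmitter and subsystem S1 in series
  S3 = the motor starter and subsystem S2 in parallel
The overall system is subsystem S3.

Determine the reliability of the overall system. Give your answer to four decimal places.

Parallel (centrifugal pump and check valve): 1 − (1 − 0.780000)(1 − 0.920000) = 0.982400
Series (pressure transmitter and [0.982400]): 0.740000 × 0.982400 = 0.726976
Parallel (motor starter and [0.726976]): 1 − (1 − 0.820000)(1 − 0.726976) = 0.9509

0.9509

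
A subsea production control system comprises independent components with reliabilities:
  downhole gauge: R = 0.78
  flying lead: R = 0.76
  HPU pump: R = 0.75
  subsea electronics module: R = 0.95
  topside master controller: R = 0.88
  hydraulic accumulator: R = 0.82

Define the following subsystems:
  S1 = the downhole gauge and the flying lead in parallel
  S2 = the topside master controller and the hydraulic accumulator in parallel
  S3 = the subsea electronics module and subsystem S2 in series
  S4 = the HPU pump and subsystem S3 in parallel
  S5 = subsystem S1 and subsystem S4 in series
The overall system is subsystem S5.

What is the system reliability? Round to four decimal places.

Parallel (downhole gauge and flying lead): 1 − (1 − 0.780000)(1 − 0.760000) = 0.947200
Parallel (topside master controller and hydraulic accumulator): 1 − (1 − 0.880000)(1 − 0.820000) = 0.978400
Series (subsea electronics module and [0.978400]): 0.950000 × 0.978400 = 0.929480
Parallel (HPU pump and [0.929480]): 1 − (1 − 0.750000)(1 − 0.929480) = 0.982370
Series ([0.947200] and [0.982370]): 0.947200 × 0.982370 = 0.9305

0.9305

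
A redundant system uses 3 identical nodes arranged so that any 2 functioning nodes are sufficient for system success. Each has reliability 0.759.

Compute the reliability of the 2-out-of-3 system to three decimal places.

R = Σ_{i=2}^{3} C(3,i) p^i (1−p)^{3−i} with p = 0.759
C(3,2)·0.759^2·0.241^1 = 0.41651
C(3,3)·0.759^3·0.241^0 = 0.43725
Sum = 0.854

0.854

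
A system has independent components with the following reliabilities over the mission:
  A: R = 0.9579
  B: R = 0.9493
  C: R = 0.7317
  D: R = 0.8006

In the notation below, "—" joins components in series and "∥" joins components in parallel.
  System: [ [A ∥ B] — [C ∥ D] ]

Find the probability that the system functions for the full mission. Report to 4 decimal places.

0.9445

Parallel (A and B): 1 − (1 − 0.957900)(1 − 0.949300) = 0.997866
Parallel (C and D): 1 − (1 − 0.731700)(1 − 0.800600) = 0.946501
Series ([0.997866] and [0.946501]): 0.997866 × 0.946501 = 0.9445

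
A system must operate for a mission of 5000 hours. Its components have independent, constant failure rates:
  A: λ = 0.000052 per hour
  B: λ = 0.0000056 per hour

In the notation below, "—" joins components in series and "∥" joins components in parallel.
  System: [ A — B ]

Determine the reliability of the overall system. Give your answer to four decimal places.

0.7498

R(A) = exp(−0.000052 × 5000) = 0.771052
R(B) = exp(−0.0000056 × 5000) = 0.972388
Series (A and B): 0.771052 × 0.972388 = 0.7498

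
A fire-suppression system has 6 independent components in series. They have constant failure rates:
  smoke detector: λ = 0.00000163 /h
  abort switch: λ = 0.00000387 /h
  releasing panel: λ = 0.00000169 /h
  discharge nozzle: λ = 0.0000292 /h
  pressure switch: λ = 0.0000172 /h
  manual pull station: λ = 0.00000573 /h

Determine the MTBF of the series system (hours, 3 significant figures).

16900

Series of exponential components: λ_sys = Σ λ_i
λ_sys = 0.00000163 + 0.00000387 + 0.00000169 + 0.0000292 + 0.0000172 + 0.00000573 = 5.9320e-05 /h
MTBF = 1 / λ_sys = 16900 h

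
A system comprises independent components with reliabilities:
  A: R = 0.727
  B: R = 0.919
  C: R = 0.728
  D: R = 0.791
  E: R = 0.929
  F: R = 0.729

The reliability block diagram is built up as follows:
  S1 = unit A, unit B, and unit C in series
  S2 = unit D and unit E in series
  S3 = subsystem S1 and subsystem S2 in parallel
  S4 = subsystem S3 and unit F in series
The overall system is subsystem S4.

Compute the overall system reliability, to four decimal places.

0.6297

Series (A, B, and C): 0.727000 × 0.919000 × 0.728000 = 0.486386
Series (D and E): 0.791000 × 0.929000 = 0.734839
Parallel ([0.486386] and [0.734839]): 1 − (1 − 0.486386)(1 − 0.734839) = 0.863810
Series ([0.863810] and F): 0.863810 × 0.729000 = 0.6297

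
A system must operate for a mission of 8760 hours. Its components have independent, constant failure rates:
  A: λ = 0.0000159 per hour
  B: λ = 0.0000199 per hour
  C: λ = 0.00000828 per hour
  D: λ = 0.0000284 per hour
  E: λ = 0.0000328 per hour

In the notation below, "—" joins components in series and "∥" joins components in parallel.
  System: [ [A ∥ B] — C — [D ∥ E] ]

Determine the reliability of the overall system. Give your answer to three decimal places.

0.861

R(A) = exp(−0.0000159 × 8760) = 0.86998
R(B) = exp(−0.0000199 × 8760) = 0.84002
R(C) = exp(−0.00000828 × 8760) = 0.93004
R(D) = exp(−0.0000284 × 8760) = 0.77975
R(E) = exp(−0.0000328 × 8760) = 0.75027
Parallel (A and B): 1 − (1 − 0.86998)(1 − 0.84002) = 0.97920
Parallel (D and E): 1 − (1 − 0.77975)(1 − 0.75027) = 0.94500
Series ([0.97920], C, and [0.94500]): 0.97920 × 0.93004 × 0.94500 = 0.861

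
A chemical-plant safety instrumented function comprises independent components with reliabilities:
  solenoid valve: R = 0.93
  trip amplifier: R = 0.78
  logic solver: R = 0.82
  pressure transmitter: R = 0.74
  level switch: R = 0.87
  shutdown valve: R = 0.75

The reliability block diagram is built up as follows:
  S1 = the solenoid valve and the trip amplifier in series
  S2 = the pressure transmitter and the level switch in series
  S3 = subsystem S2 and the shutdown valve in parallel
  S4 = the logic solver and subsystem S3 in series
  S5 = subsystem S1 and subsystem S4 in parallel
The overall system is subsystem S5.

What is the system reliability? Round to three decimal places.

Series (solenoid valve and trip amplifier): 0.93000 × 0.78000 = 0.72540
Series (pressure transmitter and level switch): 0.74000 × 0.87000 = 0.64380
Parallel ([0.64380] and shutdown valve): 1 − (1 − 0.64380)(1 − 0.75000) = 0.91095
Series (logic solver and [0.91095]): 0.82000 × 0.91095 = 0.74698
Parallel ([0.72540] and [0.74698]): 1 − (1 − 0.72540)(1 − 0.74698) = 0.931

0.931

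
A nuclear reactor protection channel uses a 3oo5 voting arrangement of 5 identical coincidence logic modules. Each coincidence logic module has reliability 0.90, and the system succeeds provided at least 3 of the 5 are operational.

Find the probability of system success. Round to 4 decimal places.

R = Σ_{i=3}^{5} C(5,i) p^i (1−p)^{5−i} with p = 0.90
C(5,3)·0.90^3·0.10^2 = 0.072900
C(5,4)·0.90^4·0.10^1 = 0.328050
C(5,5)·0.90^5·0.10^0 = 0.590490
Sum = 0.9914

0.9914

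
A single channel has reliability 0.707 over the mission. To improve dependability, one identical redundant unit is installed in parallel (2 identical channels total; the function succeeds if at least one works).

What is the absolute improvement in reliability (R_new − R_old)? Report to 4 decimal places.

0.2072

R_before = 0.707
R_after = 1 − (1 − 0.707)^2 = 0.9142
ΔR = 0.9142 − 0.707 = 0.2072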